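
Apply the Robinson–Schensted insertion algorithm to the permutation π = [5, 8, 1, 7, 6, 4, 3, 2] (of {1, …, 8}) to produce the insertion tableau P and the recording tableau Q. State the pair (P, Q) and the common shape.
P = [1, 2] / [3, 6] / [4] / [5] / [7] / [8];  Q = [1, 2] / [3, 4] / [5] / [6] / [7] / [8];  common shape = (2, 2, 1, 1, 1, 1)

Row-insert the values π_1, π_2, … into P one at a time, bumping the leftmost entry strictly greater than the inserted value down to the next row. The recording tableau Q records, in position (i, j), the step at which that cell was added to P.
  Insert 5 (step 1): P = [5];  Q = [1]
  Insert 8 (step 2): P = [5, 8];  Q = [1, 2]
  Insert 1 (step 3): P = [1, 8] / [5];  Q = [1, 2] / [3]
  Insert 7 (step 4): P = [1, 7] / [5, 8];  Q = [1, 2] / [3, 4]
  Insert 6 (step 5): P = [1, 6] / [5, 7] / [8];  Q = [1, 2] / [3, 4] / [5]
  Insert 4 (step 6): P = [1, 4] / [5, 6] / [7] / [8];  Q = [1, 2] / [3, 4] / [5] / [6]
  Insert 3 (step 7): P = [1, 3] / [4, 6] / [5] / [7] / [8];  Q = [1, 2] / [3, 4] / [5] / [6] / [7]
  Insert 2 (step 8): P = [1, 2] / [3, 6] / [4] / [5] / [7] / [8];  Q = [1, 2] / [3, 4] / [5] / [6] / [7] / [8]
Final shape: (2, 2, 1, 1, 1, 1).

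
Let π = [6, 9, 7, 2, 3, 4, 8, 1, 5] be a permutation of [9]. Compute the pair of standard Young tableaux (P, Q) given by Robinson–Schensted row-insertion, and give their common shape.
P = [1, 3, 4, 5] / [2, 7, 8] / [6] / [9];  Q = [1, 2, 6, 7] / [3, 5, 9] / [4] / [8];  common shape = (4, 3, 1, 1)

Row-insert the values π_1, π_2, … into P one at a time, bumping the leftmost entry strictly greater than the inserted value down to the next row. The recording tableau Q records, in position (i, j), the step at which that cell was added to P.
  Insert 6 (step 1): P = [6];  Q = [1]
  Insert 9 (step 2): P = [6, 9];  Q = [1, 2]
  Insert 7 (step 3): P = [6, 7] / [9];  Q = [1, 2] / [3]
  Insert 2 (step 4): P = [2, 7] / [6] / [9];  Q = [1, 2] / [3] / [4]
  Insert 3 (step 5): P = [2, 3] / [6, 7] / [9];  Q = [1, 2] / [3, 5] / [4]
  Insert 4 (step 6): P = [2, 3, 4] / [6, 7] / [9];  Q = [1, 2, 6] / [3, 5] / [4]
  Insert 8 (step 7): P = [2, 3, 4, 8] / [6, 7] / [9];  Q = [1, 2, 6, 7] / [3, 5] / [4]
  Insert 1 (step 8): P = [1, 3, 4, 8] / [2, 7] / [6] / [9];  Q = [1, 2, 6, 7] / [3, 5] / [4] / [8]
  Insert 5 (step 9): P = [1, 3, 4, 5] / [2, 7, 8] / [6] / [9];  Q = [1, 2, 6, 7] / [3, 5, 9] / [4] / [8]
Final shape: (4, 3, 1, 1).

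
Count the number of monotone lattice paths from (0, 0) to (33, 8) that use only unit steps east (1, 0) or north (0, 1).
Number of paths = 95548245

A monotone lattice path from (0, 0) to (33, 8) consists of 33 east steps and 8 north steps in some order, so it is determined by which 33 of the 41 steps are east. The count is C(41, 33) = 95548245.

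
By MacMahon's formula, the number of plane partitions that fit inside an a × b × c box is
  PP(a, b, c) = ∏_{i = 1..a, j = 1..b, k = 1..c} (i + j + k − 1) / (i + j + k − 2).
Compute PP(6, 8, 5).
PP(6, 8, 5) = 7997986868872

Evaluate the triple product over i = 1..6, j = 1..8, k = 1..5. The factors are (2/1) · (3/2) · (4/3) · (5/4) · (6/5) · (3/2) · (4/3) · (5/4) · … (240 factors total). The numerators and denominators telescope so the product is an integer; carrying out the multiplication exactly gives PP(6, 8, 5) = 7997986868872.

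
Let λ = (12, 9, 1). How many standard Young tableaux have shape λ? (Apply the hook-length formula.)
# SYT of shape (12, 9, 1) = 1662804

Hook-length formula: f^λ = n! / Π hook(c), product over all cells c of the Young diagram. For λ = (12, 9, 1), n = 22 boxes. Hook lengths by row (left-to-right, top-to-bottom): [14, 12, 11, 10, 9, 8, 7, 6, 5, 3, 2, 1]; [10, 8, 7, 6, 5, 4, 3, 2, 1]; [1]. Product of hooks = 675967057920000. So f^λ = 22! / 675967057920000 = 1124000727777607680000 / 675967057920000 = 1662804.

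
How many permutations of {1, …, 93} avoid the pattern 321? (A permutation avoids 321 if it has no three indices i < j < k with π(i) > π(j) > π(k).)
C_93 = 60960876535340415751462563580829648891969728907438000

These 321-avoiding permutations are counted by the Catalan number C_n = (1/(n + 1)) · C(2n, n). For n = 93: C_93 = (1/94) · C(186, 93) = 5730322394321999080637480976597986995845154517299172000/94 = 60960876535340415751462563580829648891969728907438000.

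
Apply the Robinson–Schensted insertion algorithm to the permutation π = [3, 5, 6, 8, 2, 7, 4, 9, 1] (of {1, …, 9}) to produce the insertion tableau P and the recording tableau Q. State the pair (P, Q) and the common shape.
P = [1, 4, 6, 7, 9] / [2, 5] / [3] / [8];  Q = [1, 2, 3, 4, 8] / [5, 6] / [7] / [9];  common shape = (5, 2, 1, 1)

Row-insert the values π_1, π_2, … into P one at a time, bumping the leftmost entry strictly greater than the inserted value down to the next row. The recording tableau Q records, in position (i, j), the step at which that cell was added to P.
  Insert 3 (step 1): P = [3];  Q = [1]
  Insert 5 (step 2): P = [3, 5];  Q = [1, 2]
  Insert 6 (step 3): P = [3, 5, 6];  Q = [1, 2, 3]
  Insert 8 (step 4): P = [3, 5, 6, 8];  Q = [1, 2, 3, 4]
  Insert 2 (step 5): P = [2, 5, 6, 8] / [3];  Q = [1, 2, 3, 4] / [5]
  Insert 7 (step 6): P = [2, 5, 6, 7] / [3, 8];  Q = [1, 2, 3, 4] / [5, 6]
  Insert 4 (step 7): P = [2, 4, 6, 7] / [3, 5] / [8];  Q = [1, 2, 3, 4] / [5, 6] / [7]
  Insert 9 (step 8): P = [2, 4, 6, 7, 9] / [3, 5] / [8];  Q = [1, 2, 3, 4, 8] / [5, 6] / [7]
  Insert 1 (step 9): P = [1, 4, 6, 7, 9] / [2, 5] / [3] / [8];  Q = [1, 2, 3, 4, 8] / [5, 6] / [7] / [9]
Final shape: (5, 2, 1, 1).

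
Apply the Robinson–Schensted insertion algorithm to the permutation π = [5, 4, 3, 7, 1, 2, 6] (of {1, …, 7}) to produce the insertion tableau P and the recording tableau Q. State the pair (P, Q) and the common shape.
P = [1, 2, 6] / [3, 7] / [4] / [5];  Q = [1, 4, 7] / [2, 6] / [3] / [5];  common shape = (3, 2, 1, 1)

Row-insert the values π_1, π_2, … into P one at a time, bumping the leftmost entry strictly greater than the inserted value down to the next row. The recording tableau Q records, in position (i, j), the step at which that cell was added to P.
  Insert 5 (step 1): P = [5];  Q = [1]
  Insert 4 (step 2): P = [4] / [5];  Q = [1] / [2]
  Insert 3 (step 3): P = [3] / [4] / [5];  Q = [1] / [2] / [3]
  Insert 7 (step 4): P = [3, 7] / [4] / [5];  Q = [1, 4] / [2] / [3]
  Insert 1 (step 5): P = [1, 7] / [3] / [4] / [5];  Q = [1, 4] / [2] / [3] / [5]
  Insert 2 (step 6): P = [1, 2] / [3, 7] / [4] / [5];  Q = [1, 4] / [2, 6] / [3] / [5]
  Insert 6 (step 7): P = [1, 2, 6] / [3, 7] / [4] / [5];  Q = [1, 4, 7] / [2, 6] / [3] / [5]
Final shape: (3, 2, 1, 1).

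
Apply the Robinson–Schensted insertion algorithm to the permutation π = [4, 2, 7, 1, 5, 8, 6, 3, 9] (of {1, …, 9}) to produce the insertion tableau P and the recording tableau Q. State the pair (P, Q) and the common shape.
P = [1, 3, 6, 9] / [2, 5, 8] / [4, 7];  Q = [1, 3, 6, 9] / [2, 5, 7] / [4, 8];  common shape = (4, 3, 2)

Row-insert the values π_1, π_2, … into P one at a time, bumping the leftmost entry strictly greater than the inserted value down to the next row. The recording tableau Q records, in position (i, j), the step at which that cell was added to P.
  Insert 4 (step 1): P = [4];  Q = [1]
  Insert 2 (step 2): P = [2] / [4];  Q = [1] / [2]
  Insert 7 (step 3): P = [2, 7] / [4];  Q = [1, 3] / [2]
  Insert 1 (step 4): P = [1, 7] / [2] / [4];  Q = [1, 3] / [2] / [4]
  Insert 5 (step 5): P = [1, 5] / [2, 7] / [4];  Q = [1, 3] / [2, 5] / [4]
  Insert 8 (step 6): P = [1, 5, 8] / [2, 7] / [4];  Q = [1, 3, 6] / [2, 5] / [4]
  Insert 6 (step 7): P = [1, 5, 6] / [2, 7, 8] / [4];  Q = [1, 3, 6] / [2, 5, 7] / [4]
  Insert 3 (step 8): P = [1, 3, 6] / [2, 5, 8] / [4, 7];  Q = [1, 3, 6] / [2, 5, 7] / [4, 8]
  Insert 9 (step 9): P = [1, 3, 6, 9] / [2, 5, 8] / [4, 7];  Q = [1, 3, 6, 9] / [2, 5, 7] / [4, 8]
Final shape: (4, 3, 2).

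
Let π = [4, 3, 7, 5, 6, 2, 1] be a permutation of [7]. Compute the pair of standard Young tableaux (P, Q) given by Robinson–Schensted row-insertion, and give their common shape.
P = [1, 5, 6] / [2, 7] / [3] / [4];  Q = [1, 3, 5] / [2, 4] / [6] / [7];  common shape = (3, 2, 1, 1)

Row-insert the values π_1, π_2, … into P one at a time, bumping the leftmost entry strictly greater than the inserted value down to the next row. The recording tableau Q records, in position (i, j), the step at which that cell was added to P.
  Insert 4 (step 1): P = [4];  Q = [1]
  Insert 3 (step 2): P = [3] / [4];  Q = [1] / [2]
  Insert 7 (step 3): P = [3, 7] / [4];  Q = [1, 3] / [2]
  Insert 5 (step 4): P = [3, 5] / [4, 7];  Q = [1, 3] / [2, 4]
  Insert 6 (step 5): P = [3, 5, 6] / [4, 7];  Q = [1, 3, 5] / [2, 4]
  Insert 2 (step 6): P = [2, 5, 6] / [3, 7] / [4];  Q = [1, 3, 5] / [2, 4] / [6]
  Insert 1 (step 7): P = [1, 5, 6] / [2, 7] / [3] / [4];  Q = [1, 3, 5] / [2, 4] / [6] / [7]
Final shape: (3, 2, 1, 1).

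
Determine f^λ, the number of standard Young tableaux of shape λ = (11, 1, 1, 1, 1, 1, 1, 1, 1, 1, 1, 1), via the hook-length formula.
# SYT of shape (11, 1, 1, 1, 1, 1, 1, 1, 1, 1, 1, 1) = 352716

Hook-length formula: f^λ = n! / Π hook(c), product over all cells c of the Young diagram. For λ = (11, 1, 1, 1, 1, 1, 1, 1, 1, 1, 1, 1), n = 22 boxes. Hook lengths by row (left-to-right, top-to-bottom): [22, 10, 9, 8, 7, 6, 5, 4, 3, 2, 1]; [11]; [10]; [9]; [8]; [7]; [6]; [5]; [4]; [3]; [2]; [1]. Product of hooks = 3186701844480000. So f^λ = 22! / 3186701844480000 = 1124000727777607680000 / 3186701844480000 = 352716.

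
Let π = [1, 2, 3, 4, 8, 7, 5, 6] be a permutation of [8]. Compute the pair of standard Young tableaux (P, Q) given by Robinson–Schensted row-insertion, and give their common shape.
P = [1, 2, 3, 4, 5, 6] / [7] / [8];  Q = [1, 2, 3, 4, 5, 8] / [6] / [7];  common shape = (6, 1, 1)

Row-insert the values π_1, π_2, … into P one at a time, bumping the leftmost entry strictly greater than the inserted value down to the next row. The recording tableau Q records, in position (i, j), the step at which that cell was added to P.
  Insert 1 (step 1): P = [1];  Q = [1]
  Insert 2 (step 2): P = [1, 2];  Q = [1, 2]
  Insert 3 (step 3): P = [1, 2, 3];  Q = [1, 2, 3]
  Insert 4 (step 4): P = [1, 2, 3, 4];  Q = [1, 2, 3, 4]
  Insert 8 (step 5): P = [1, 2, 3, 4, 8];  Q = [1, 2, 3, 4, 5]
  Insert 7 (step 6): P = [1, 2, 3, 4, 7] / [8];  Q = [1, 2, 3, 4, 5] / [6]
  Insert 5 (step 7): P = [1, 2, 3, 4, 5] / [7] / [8];  Q = [1, 2, 3, 4, 5] / [6] / [7]
  Insert 6 (step 8): P = [1, 2, 3, 4, 5, 6] / [7] / [8];  Q = [1, 2, 3, 4, 5, 8] / [6] / [7]
Final shape: (6, 1, 1).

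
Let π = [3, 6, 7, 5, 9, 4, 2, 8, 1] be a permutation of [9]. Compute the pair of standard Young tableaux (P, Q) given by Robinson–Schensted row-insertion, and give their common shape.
P = [1, 4, 7, 8] / [2, 9] / [3] / [5] / [6];  Q = [1, 2, 3, 5] / [4, 8] / [6] / [7] / [9];  common shape = (4, 2, 1, 1, 1)

Row-insert the values π_1, π_2, … into P one at a time, bumping the leftmost entry strictly greater than the inserted value down to the next row. The recording tableau Q records, in position (i, j), the step at which that cell was added to P.
  Insert 3 (step 1): P = [3];  Q = [1]
  Insert 6 (step 2): P = [3, 6];  Q = [1, 2]
  Insert 7 (step 3): P = [3, 6, 7];  Q = [1, 2, 3]
  Insert 5 (step 4): P = [3, 5, 7] / [6];  Q = [1, 2, 3] / [4]
  Insert 9 (step 5): P = [3, 5, 7, 9] / [6];  Q = [1, 2, 3, 5] / [4]
  Insert 4 (step 6): P = [3, 4, 7, 9] / [5] / [6];  Q = [1, 2, 3, 5] / [4] / [6]
  Insert 2 (step 7): P = [2, 4, 7, 9] / [3] / [5] / [6];  Q = [1, 2, 3, 5] / [4] / [6] / [7]
  Insert 8 (step 8): P = [2, 4, 7, 8] / [3, 9] / [5] / [6];  Q = [1, 2, 3, 5] / [4, 8] / [6] / [7]
  Insert 1 (step 9): P = [1, 4, 7, 8] / [2, 9] / [3] / [5] / [6];  Q = [1, 2, 3, 5] / [4, 8] / [6] / [7] / [9]
Final shape: (4, 2, 1, 1, 1).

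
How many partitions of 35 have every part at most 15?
p(35, parts ≤ 15) = 12801

Use the recurrence p(n, m) = p(n, m−1) + p(n−m, m): either the largest part is < m (count p(n, m−1)) or the largest part is exactly m (remove one copy of m, count p(n−m, m)). With p(0, ·) = 1 this gives p(35, parts ≤ 15) = 12801. (By conjugating Young diagrams, this also counts partitions of 35 into at most 15 parts.)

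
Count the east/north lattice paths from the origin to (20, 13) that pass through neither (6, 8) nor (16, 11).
Number of paths = 355562001

Inclusion–exclusion. Total paths: C(33, 20) = 573166440. Through P₁: C(14, 6)·C(19, 14) = 34918884. Through P₂: C(27, 16)·C(6, 4) = 195568425. Since P₁ is strictly southwest of P₂, a monotone path through both must visit P₁ then P₂; paths through both = C(14, 6)·C(13, 10)·C(6, 4) = 12882870. Avoid both = 573166440 − 34918884 − 195568425 + 12882870 = 355562001.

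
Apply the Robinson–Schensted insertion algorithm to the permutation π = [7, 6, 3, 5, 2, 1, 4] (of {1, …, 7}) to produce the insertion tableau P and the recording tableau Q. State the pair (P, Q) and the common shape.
P = [1, 4] / [2, 5] / [3] / [6] / [7];  Q = [1, 4] / [2, 7] / [3] / [5] / [6];  common shape = (2, 2, 1, 1, 1)

Row-insert the values π_1, π_2, … into P one at a time, bumping the leftmost entry strictly greater than the inserted value down to the next row. The recording tableau Q records, in position (i, j), the step at which that cell was added to P.
  Insert 7 (step 1): P = [7];  Q = [1]
  Insert 6 (step 2): P = [6] / [7];  Q = [1] / [2]
  Insert 3 (step 3): P = [3] / [6] / [7];  Q = [1] / [2] / [3]
  Insert 5 (step 4): P = [3, 5] / [6] / [7];  Q = [1, 4] / [2] / [3]
  Insert 2 (step 5): P = [2, 5] / [3] / [6] / [7];  Q = [1, 4] / [2] / [3] / [5]
  Insert 1 (step 6): P = [1, 5] / [2] / [3] / [6] / [7];  Q = [1, 4] / [2] / [3] / [5] / [6]
  Insert 4 (step 7): P = [1, 4] / [2, 5] / [3] / [6] / [7];  Q = [1, 4] / [2, 7] / [3] / [5] / [6]
Final shape: (2, 2, 1, 1, 1).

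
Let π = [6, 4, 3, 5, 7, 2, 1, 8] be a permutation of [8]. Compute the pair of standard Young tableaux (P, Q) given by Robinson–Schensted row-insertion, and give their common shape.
P = [1, 5, 7, 8] / [2] / [3] / [4] / [6];  Q = [1, 4, 5, 8] / [2] / [3] / [6] / [7];  common shape = (4, 1, 1, 1, 1)

Row-insert the values π_1, π_2, … into P one at a time, bumping the leftmost entry strictly greater than the inserted value down to the next row. The recording tableau Q records, in position (i, j), the step at which that cell was added to P.
  Insert 6 (step 1): P = [6];  Q = [1]
  Insert 4 (step 2): P = [4] / [6];  Q = [1] / [2]
  Insert 3 (step 3): P = [3] / [4] / [6];  Q = [1] / [2] / [3]
  Insert 5 (step 4): P = [3, 5] / [4] / [6];  Q = [1, 4] / [2] / [3]
  Insert 7 (step 5): P = [3, 5, 7] / [4] / [6];  Q = [1, 4, 5] / [2] / [3]
  Insert 2 (step 6): P = [2, 5, 7] / [3] / [4] / [6];  Q = [1, 4, 5] / [2] / [3] / [6]
  Insert 1 (step 7): P = [1, 5, 7] / [2] / [3] / [4] / [6];  Q = [1, 4, 5] / [2] / [3] / [6] / [7]
  Insert 8 (step 8): P = [1, 5, 7, 8] / [2] / [3] / [4] / [6];  Q = [1, 4, 5, 8] / [2] / [3] / [6] / [7]
Final shape: (4, 1, 1, 1, 1).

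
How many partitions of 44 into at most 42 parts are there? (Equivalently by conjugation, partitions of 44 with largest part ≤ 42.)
p(44, parts ≤ 42) = 75173

Use the recurrence p(n, m) = p(n, m−1) + p(n−m, m): either the largest part is < m (count p(n, m−1)) or the largest part is exactly m (remove one copy of m, count p(n−m, m)). With p(0, ·) = 1 this gives p(44, parts ≤ 42) = 75173. (By conjugating Young diagrams, this also counts partitions of 44 into at most 42 parts.)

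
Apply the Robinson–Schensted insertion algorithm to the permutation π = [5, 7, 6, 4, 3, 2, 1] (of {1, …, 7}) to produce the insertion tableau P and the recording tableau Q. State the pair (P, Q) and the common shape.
P = [1, 6] / [2] / [3] / [4] / [5] / [7];  Q = [1, 2] / [3] / [4] / [5] / [6] / [7];  common shape = (2, 1, 1, 1, 1, 1)

Row-insert the values π_1, π_2, … into P one at a time, bumping the leftmost entry strictly greater than the inserted value down to the next row. The recording tableau Q records, in position (i, j), the step at which that cell was added to P.
  Insert 5 (step 1): P = [5];  Q = [1]
  Insert 7 (step 2): P = [5, 7];  Q = [1, 2]
  Insert 6 (step 3): P = [5, 6] / [7];  Q = [1, 2] / [3]
  Insert 4 (step 4): P = [4, 6] / [5] / [7];  Q = [1, 2] / [3] / [4]
  Insert 3 (step 5): P = [3, 6] / [4] / [5] / [7];  Q = [1, 2] / [3] / [4] / [5]
  Insert 2 (step 6): P = [2, 6] / [3] / [4] / [5] / [7];  Q = [1, 2] / [3] / [4] / [5] / [6]
  Insert 1 (step 7): P = [1, 6] / [2] / [3] / [4] / [5] / [7];  Q = [1, 2] / [3] / [4] / [5] / [6] / [7]
Final shape: (2, 1, 1, 1, 1, 1).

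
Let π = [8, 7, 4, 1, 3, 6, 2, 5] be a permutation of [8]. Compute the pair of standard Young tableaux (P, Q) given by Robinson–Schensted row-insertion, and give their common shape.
P = [1, 2, 5] / [3, 6] / [4] / [7] / [8];  Q = [1, 5, 6] / [2, 8] / [3] / [4] / [7];  common shape = (3, 2, 1, 1, 1)

Row-insert the values π_1, π_2, … into P one at a time, bumping the leftmost entry strictly greater than the inserted value down to the next row. The recording tableau Q records, in position (i, j), the step at which that cell was added to P.
  Insert 8 (step 1): P = [8];  Q = [1]
  Insert 7 (step 2): P = [7] / [8];  Q = [1] / [2]
  Insert 4 (step 3): P = [4] / [7] / [8];  Q = [1] / [2] / [3]
  Insert 1 (step 4): P = [1] / [4] / [7] / [8];  Q = [1] / [2] / [3] / [4]
  Insert 3 (step 5): P = [1, 3] / [4] / [7] / [8];  Q = [1, 5] / [2] / [3] / [4]
  Insert 6 (step 6): P = [1, 3, 6] / [4] / [7] / [8];  Q = [1, 5, 6] / [2] / [3] / [4]
  Insert 2 (step 7): P = [1, 2, 6] / [3] / [4] / [7] / [8];  Q = [1, 5, 6] / [2] / [3] / [4] / [7]
  Insert 5 (step 8): P = [1, 2, 5] / [3, 6] / [4] / [7] / [8];  Q = [1, 5, 6] / [2, 8] / [3] / [4] / [7]
Final shape: (3, 2, 1, 1, 1).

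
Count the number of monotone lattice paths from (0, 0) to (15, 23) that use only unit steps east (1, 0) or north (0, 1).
Number of paths = 15471286560

A monotone lattice path from (0, 0) to (15, 23) consists of 15 east steps and 23 north steps in some order, so it is determined by which 15 of the 38 steps are east. The count is C(38, 15) = 15471286560.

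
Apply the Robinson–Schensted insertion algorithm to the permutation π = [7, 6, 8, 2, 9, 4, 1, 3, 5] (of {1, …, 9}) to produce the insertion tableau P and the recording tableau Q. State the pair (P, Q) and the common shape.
P = [1, 3, 5] / [2, 4, 9] / [6, 8] / [7];  Q = [1, 3, 5] / [2, 6, 9] / [4, 8] / [7];  common shape = (3, 3, 2, 1)

Row-insert the values π_1, π_2, … into P one at a time, bumping the leftmost entry strictly greater than the inserted value down to the next row. The recording tableau Q records, in position (i, j), the step at which that cell was added to P.
  Insert 7 (step 1): P = [7];  Q = [1]
  Insert 6 (step 2): P = [6] / [7];  Q = [1] / [2]
  Insert 8 (step 3): P = [6, 8] / [7];  Q = [1, 3] / [2]
  Insert 2 (step 4): P = [2, 8] / [6] / [7];  Q = [1, 3] / [2] / [4]
  Insert 9 (step 5): P = [2, 8, 9] / [6] / [7];  Q = [1, 3, 5] / [2] / [4]
  Insert 4 (step 6): P = [2, 4, 9] / [6, 8] / [7];  Q = [1, 3, 5] / [2, 6] / [4]
  Insert 1 (step 7): P = [1, 4, 9] / [2, 8] / [6] / [7];  Q = [1, 3, 5] / [2, 6] / [4] / [7]
  Insert 3 (step 8): P = [1, 3, 9] / [2, 4] / [6, 8] / [7];  Q = [1, 3, 5] / [2, 6] / [4, 8] / [7]
  Insert 5 (step 9): P = [1, 3, 5] / [2, 4, 9] / [6, 8] / [7];  Q = [1, 3, 5] / [2, 6, 9] / [4, 8] / [7]
Final shape: (3, 3, 2, 1).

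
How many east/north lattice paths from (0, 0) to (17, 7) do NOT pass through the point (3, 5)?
Number of paths = 339384

Total paths from (0, 0) to (17, 7): C(24, 17) = 346104. Paths through (3, 5): (paths (0, 0) → (3, 5)) × (paths (3, 5) → (17, 7)) = C(8, 3) · C(16, 14) = 56 · 120 = 6720. Avoidance count = 346104 − 6720 = 339384.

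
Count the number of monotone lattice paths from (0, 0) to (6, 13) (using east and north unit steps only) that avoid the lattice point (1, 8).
Number of paths = 24864

Total paths from (0, 0) to (6, 13): C(19, 6) = 27132. Paths through (1, 8): (paths (0, 0) → (1, 8)) × (paths (1, 8) → (6, 13)) = C(9, 1) · C(10, 5) = 9 · 252 = 2268. Avoidance count = 27132 − 2268 = 24864.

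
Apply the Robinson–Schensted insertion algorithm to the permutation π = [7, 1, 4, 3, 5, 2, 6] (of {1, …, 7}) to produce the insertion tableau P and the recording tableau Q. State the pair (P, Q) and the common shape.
P = [1, 2, 5, 6] / [3] / [4] / [7];  Q = [1, 3, 5, 7] / [2] / [4] / [6];  common shape = (4, 1, 1, 1)

Row-insert the values π_1, π_2, … into P one at a time, bumping the leftmost entry strictly greater than the inserted value down to the next row. The recording tableau Q records, in position (i, j), the step at which that cell was added to P.
  Insert 7 (step 1): P = [7];  Q = [1]
  Insert 1 (step 2): P = [1] / [7];  Q = [1] / [2]
  Insert 4 (step 3): P = [1, 4] / [7];  Q = [1, 3] / [2]
  Insert 3 (step 4): P = [1, 3] / [4] / [7];  Q = [1, 3] / [2] / [4]
  Insert 5 (step 5): P = [1, 3, 5] / [4] / [7];  Q = [1, 3, 5] / [2] / [4]
  Insert 2 (step 6): P = [1, 2, 5] / [3] / [4] / [7];  Q = [1, 3, 5] / [2] / [4] / [6]
  Insert 6 (step 7): P = [1, 2, 5, 6] / [3] / [4] / [7];  Q = [1, 3, 5, 7] / [2] / [4] / [6]
Final shape: (4, 1, 1, 1).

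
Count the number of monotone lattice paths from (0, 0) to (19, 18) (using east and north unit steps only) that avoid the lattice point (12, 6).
Number of paths = 16737229068

Total paths from (0, 0) to (19, 18): C(37, 19) = 17672631900. Paths through (12, 6): (paths (0, 0) → (12, 6)) × (paths (12, 6) → (19, 18)) = C(18, 12) · C(19, 7) = 18564 · 50388 = 935402832. Avoidance count = 17672631900 − 935402832 = 16737229068.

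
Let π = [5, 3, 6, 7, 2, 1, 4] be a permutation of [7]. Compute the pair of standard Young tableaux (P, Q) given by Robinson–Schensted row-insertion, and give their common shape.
P = [1, 4, 7] / [2, 6] / [3] / [5];  Q = [1, 3, 4] / [2, 7] / [5] / [6];  common shape = (3, 2, 1, 1)

Row-insert the values π_1, π_2, … into P one at a time, bumping the leftmost entry strictly greater than the inserted value down to the next row. The recording tableau Q records, in position (i, j), the step at which that cell was added to P.
  Insert 5 (step 1): P = [5];  Q = [1]
  Insert 3 (step 2): P = [3] / [5];  Q = [1] / [2]
  Insert 6 (step 3): P = [3, 6] / [5];  Q = [1, 3] / [2]
  Insert 7 (step 4): P = [3, 6, 7] / [5];  Q = [1, 3, 4] / [2]
  Insert 2 (step 5): P = [2, 6, 7] / [3] / [5];  Q = [1, 3, 4] / [2] / [5]
  Insert 1 (step 6): P = [1, 6, 7] / [2] / [3] / [5];  Q = [1, 3, 4] / [2] / [5] / [6]
  Insert 4 (step 7): P = [1, 4, 7] / [2, 6] / [3] / [5];  Q = [1, 3, 4] / [2, 7] / [5] / [6]
Final shape: (3, 2, 1, 1).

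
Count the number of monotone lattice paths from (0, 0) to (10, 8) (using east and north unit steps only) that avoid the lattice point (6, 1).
Number of paths = 41448

Total paths from (0, 0) to (10, 8): C(18, 10) = 43758. Paths through (6, 1): (paths (0, 0) → (6, 1)) × (paths (6, 1) → (10, 8)) = C(7, 6) · C(11, 4) = 7 · 330 = 2310. Avoidance count = 43758 − 2310 = 41448.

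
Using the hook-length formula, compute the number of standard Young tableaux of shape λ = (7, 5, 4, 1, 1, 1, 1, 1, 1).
# SYT of shape (7, 5, 4, 1, 1, 1, 1, 1, 1) = 896251356

Hook-length formula: f^λ = n! / Π hook(c), product over all cells c of the Young diagram. For λ = (7, 5, 4, 1, 1, 1, 1, 1, 1), n = 22 boxes. Hook lengths by row (left-to-right, top-to-bottom): [15, 8, 7, 6, 4, 2, 1]; [12, 5, 4, 3, 1]; [10, 3, 2, 1]; [6]; [5]; [4]; [3]; [2]; [1]. Product of hooks = 1254113280000. So f^λ = 22! / 1254113280000 = 1124000727777607680000 / 1254113280000 = 896251356.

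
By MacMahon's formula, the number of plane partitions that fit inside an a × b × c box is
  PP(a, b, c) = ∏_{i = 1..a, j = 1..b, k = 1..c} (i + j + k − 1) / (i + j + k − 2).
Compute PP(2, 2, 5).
PP(2, 2, 5) = 196

Evaluate the triple product over i = 1..2, j = 1..2, k = 1..5. The factors are (2/1) · (3/2) · (4/3) · (5/4) · (6/5) · (3/2) · (4/3) · (5/4) · … (20 factors total). The numerators and denominators telescope so the product is an integer; carrying out the multiplication exactly gives PP(2, 2, 5) = 196.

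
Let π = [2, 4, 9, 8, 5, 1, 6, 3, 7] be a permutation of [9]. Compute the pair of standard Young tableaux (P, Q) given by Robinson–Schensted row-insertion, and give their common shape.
P = [1, 3, 5, 6, 7] / [2, 4] / [8] / [9];  Q = [1, 2, 3, 7, 9] / [4, 8] / [5] / [6];  common shape = (5, 2, 1, 1)

Row-insert the values π_1, π_2, … into P one at a time, bumping the leftmost entry strictly greater than the inserted value down to the next row. The recording tableau Q records, in position (i, j), the step at which that cell was added to P.
  Insert 2 (step 1): P = [2];  Q = [1]
  Insert 4 (step 2): P = [2, 4];  Q = [1, 2]
  Insert 9 (step 3): P = [2, 4, 9];  Q = [1, 2, 3]
  Insert 8 (step 4): P = [2, 4, 8] / [9];  Q = [1, 2, 3] / [4]
  Insert 5 (step 5): P = [2, 4, 5] / [8] / [9];  Q = [1, 2, 3] / [4] / [5]
  Insert 1 (step 6): P = [1, 4, 5] / [2] / [8] / [9];  Q = [1, 2, 3] / [4] / [5] / [6]
  Insert 6 (step 7): P = [1, 4, 5, 6] / [2] / [8] / [9];  Q = [1, 2, 3, 7] / [4] / [5] / [6]
  Insert 3 (step 8): P = [1, 3, 5, 6] / [2, 4] / [8] / [9];  Q = [1, 2, 3, 7] / [4, 8] / [5] / [6]
  Insert 7 (step 9): P = [1, 3, 5, 6, 7] / [2, 4] / [8] / [9];  Q = [1, 2, 3, 7, 9] / [4, 8] / [5] / [6]
Final shape: (5, 2, 1, 1).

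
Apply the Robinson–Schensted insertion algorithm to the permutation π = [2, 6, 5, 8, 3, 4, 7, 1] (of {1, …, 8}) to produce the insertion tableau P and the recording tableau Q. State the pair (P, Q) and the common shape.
P = [1, 3, 4, 7] / [2, 8] / [5] / [6];  Q = [1, 2, 4, 7] / [3, 6] / [5] / [8];  common shape = (4, 2, 1, 1)

Row-insert the values π_1, π_2, … into P one at a time, bumping the leftmost entry strictly greater than the inserted value down to the next row. The recording tableau Q records, in position (i, j), the step at which that cell was added to P.
  Insert 2 (step 1): P = [2];  Q = [1]
  Insert 6 (step 2): P = [2, 6];  Q = [1, 2]
  Insert 5 (step 3): P = [2, 5] / [6];  Q = [1, 2] / [3]
  Insert 8 (step 4): P = [2, 5, 8] / [6];  Q = [1, 2, 4] / [3]
  Insert 3 (step 5): P = [2, 3, 8] / [5] / [6];  Q = [1, 2, 4] / [3] / [5]
  Insert 4 (step 6): P = [2, 3, 4] / [5, 8] / [6];  Q = [1, 2, 4] / [3, 6] / [5]
  Insert 7 (step 7): P = [2, 3, 4, 7] / [5, 8] / [6];  Q = [1, 2, 4, 7] / [3, 6] / [5]
  Insert 1 (step 8): P = [1, 3, 4, 7] / [2, 8] / [5] / [6];  Q = [1, 2, 4, 7] / [3, 6] / [5] / [8]
Final shape: (4, 2, 1, 1).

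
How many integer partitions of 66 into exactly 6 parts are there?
p(66, 6 parts) = 19858

Partitions of n into exactly k parts are in bijection with partitions of n − k into at most k parts (subtract 1 from each part). So p(66, exactly 6) = p(60, parts ≤ 6). Computing via the recurrence p(m, j) = p(m, j−1) + p(m−j, j) gives 19858.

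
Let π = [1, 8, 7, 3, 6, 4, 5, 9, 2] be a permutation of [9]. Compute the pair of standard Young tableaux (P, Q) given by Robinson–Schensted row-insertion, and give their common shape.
P = [1, 2, 4, 5, 9] / [3] / [6] / [7] / [8];  Q = [1, 2, 5, 7, 8] / [3] / [4] / [6] / [9];  common shape = (5, 1, 1, 1, 1)

Row-insert the values π_1, π_2, … into P one at a time, bumping the leftmost entry strictly greater than the inserted value down to the next row. The recording tableau Q records, in position (i, j), the step at which that cell was added to P.
  Insert 1 (step 1): P = [1];  Q = [1]
  Insert 8 (step 2): P = [1, 8];  Q = [1, 2]
  Insert 7 (step 3): P = [1, 7] / [8];  Q = [1, 2] / [3]
  Insert 3 (step 4): P = [1, 3] / [7] / [8];  Q = [1, 2] / [3] / [4]
  Insert 6 (step 5): P = [1, 3, 6] / [7] / [8];  Q = [1, 2, 5] / [3] / [4]
  Insert 4 (step 6): P = [1, 3, 4] / [6] / [7] / [8];  Q = [1, 2, 5] / [3] / [4] / [6]
  Insert 5 (step 7): P = [1, 3, 4, 5] / [6] / [7] / [8];  Q = [1, 2, 5, 7] / [3] / [4] / [6]
  Insert 9 (step 8): P = [1, 3, 4, 5, 9] / [6] / [7] / [8];  Q = [1, 2, 5, 7, 8] / [3] / [4] / [6]
  Insert 2 (step 9): P = [1, 2, 4, 5, 9] / [3] / [6] / [7] / [8];  Q = [1, 2, 5, 7, 8] / [3] / [4] / [6] / [9]
Final shape: (5, 1, 1, 1, 1).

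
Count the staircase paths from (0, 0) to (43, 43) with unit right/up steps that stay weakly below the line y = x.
C_43 = 150853479205085351660700

These NE paths below the diagonal are counted by the Catalan number C_n = (1/(n + 1)) · C(2n, n). For n = 43: C_43 = (1/44) · C(86, 43) = 6637553085023755473070800/44 = 150853479205085351660700.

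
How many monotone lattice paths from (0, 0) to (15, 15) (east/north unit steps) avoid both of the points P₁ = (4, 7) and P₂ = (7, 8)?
Number of paths = 97260435

Inclusion–exclusion. Total paths: C(30, 15) = 155117520. Through P₁: C(11, 4)·C(19, 11) = 24942060. Through P₂: C(15, 7)·C(15, 8) = 41409225. Since P₁ is strictly southwest of P₂, a monotone path through both must visit P₁ then P₂; paths through both = C(11, 4)·C(4, 3)·C(15, 8) = 8494200. Avoid both = 155117520 − 24942060 − 41409225 + 8494200 = 97260435.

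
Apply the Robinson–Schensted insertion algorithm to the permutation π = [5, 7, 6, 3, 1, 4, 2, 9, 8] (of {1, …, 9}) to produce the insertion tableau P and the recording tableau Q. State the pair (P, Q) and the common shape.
P = [1, 2, 8] / [3, 4, 9] / [5, 6] / [7];  Q = [1, 2, 8] / [3, 6, 9] / [4, 7] / [5];  common shape = (3, 3, 2, 1)

Row-insert the values π_1, π_2, … into P one at a time, bumping the leftmost entry strictly greater than the inserted value down to the next row. The recording tableau Q records, in position (i, j), the step at which that cell was added to P.
  Insert 5 (step 1): P = [5];  Q = [1]
  Insert 7 (step 2): P = [5, 7];  Q = [1, 2]
  Insert 6 (step 3): P = [5, 6] / [7];  Q = [1, 2] / [3]
  Insert 3 (step 4): P = [3, 6] / [5] / [7];  Q = [1, 2] / [3] / [4]
  Insert 1 (step 5): P = [1, 6] / [3] / [5] / [7];  Q = [1, 2] / [3] / [4] / [5]
  Insert 4 (step 6): P = [1, 4] / [3, 6] / [5] / [7];  Q = [1, 2] / [3, 6] / [4] / [5]
  Insert 2 (step 7): P = [1, 2] / [3, 4] / [5, 6] / [7];  Q = [1, 2] / [3, 6] / [4, 7] / [5]
  Insert 9 (step 8): P = [1, 2, 9] / [3, 4] / [5, 6] / [7];  Q = [1, 2, 8] / [3, 6] / [4, 7] / [5]
  Insert 8 (step 9): P = [1, 2, 8] / [3, 4, 9] / [5, 6] / [7];  Q = [1, 2, 8] / [3, 6, 9] / [4, 7] / [5]
Final shape: (3, 3, 2, 1).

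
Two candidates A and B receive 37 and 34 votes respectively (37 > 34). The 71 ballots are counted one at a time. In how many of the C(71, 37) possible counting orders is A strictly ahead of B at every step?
Strict-lead orderings = 8843512890953152230

Total orderings of the 71 votes with 37 for A: C(71, 37) = 209296471752557936110. By the Bertrand ballot formula (Cycle Lemma / reflection principle), the number of orderings in which A is strictly ahead of B throughout is (p − q)/(p + q) · C(p + q, p) = (37 − 34)/(37 + 34) · 209296471752557936110 = 8843512890953152230.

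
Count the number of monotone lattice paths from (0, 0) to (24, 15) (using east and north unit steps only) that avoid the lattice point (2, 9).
Number of paths = 25120119960

Total paths from (0, 0) to (24, 15): C(39, 24) = 25140840660. Paths through (2, 9): (paths (0, 0) → (2, 9)) × (paths (2, 9) → (24, 15)) = C(11, 2) · C(28, 22) = 55 · 376740 = 20720700. Avoidance count = 25140840660 − 20720700 = 25120119960.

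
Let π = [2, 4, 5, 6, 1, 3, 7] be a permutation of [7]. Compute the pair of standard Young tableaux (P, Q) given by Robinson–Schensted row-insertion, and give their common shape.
P = [1, 3, 5, 6, 7] / [2, 4];  Q = [1, 2, 3, 4, 7] / [5, 6];  common shape = (5, 2)

Row-insert the values π_1, π_2, … into P one at a time, bumping the leftmost entry strictly greater than the inserted value down to the next row. The recording tableau Q records, in position (i, j), the step at which that cell was added to P.
  Insert 2 (step 1): P = [2];  Q = [1]
  Insert 4 (step 2): P = [2, 4];  Q = [1, 2]
  Insert 5 (step 3): P = [2, 4, 5];  Q = [1, 2, 3]
  Insert 6 (step 4): P = [2, 4, 5, 6];  Q = [1, 2, 3, 4]
  Insert 1 (step 5): P = [1, 4, 5, 6] / [2];  Q = [1, 2, 3, 4] / [5]
  Insert 3 (step 6): P = [1, 3, 5, 6] / [2, 4];  Q = [1, 2, 3, 4] / [5, 6]
  Insert 7 (step 7): P = [1, 3, 5, 6, 7] / [2, 4];  Q = [1, 2, 3, 4, 7] / [5, 6]
Final shape: (5, 2).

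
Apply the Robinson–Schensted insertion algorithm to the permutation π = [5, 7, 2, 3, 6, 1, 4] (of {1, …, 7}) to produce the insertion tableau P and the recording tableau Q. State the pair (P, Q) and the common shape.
P = [1, 3, 4] / [2, 6] / [5, 7];  Q = [1, 2, 5] / [3, 4] / [6, 7];  common shape = (3, 2, 2)

Row-insert the values π_1, π_2, … into P one at a time, bumping the leftmost entry strictly greater than the inserted value down to the next row. The recording tableau Q records, in position (i, j), the step at which that cell was added to P.
  Insert 5 (step 1): P = [5];  Q = [1]
  Insert 7 (step 2): P = [5, 7];  Q = [1, 2]
  Insert 2 (step 3): P = [2, 7] / [5];  Q = [1, 2] / [3]
  Insert 3 (step 4): P = [2, 3] / [5, 7];  Q = [1, 2] / [3, 4]
  Insert 6 (step 5): P = [2, 3, 6] / [5, 7];  Q = [1, 2, 5] / [3, 4]
  Insert 1 (step 6): P = [1, 3, 6] / [2, 7] / [5];  Q = [1, 2, 5] / [3, 4] / [6]
  Insert 4 (step 7): P = [1, 3, 4] / [2, 6] / [5, 7];  Q = [1, 2, 5] / [3, 4] / [6, 7]
Final shape: (3, 2, 2).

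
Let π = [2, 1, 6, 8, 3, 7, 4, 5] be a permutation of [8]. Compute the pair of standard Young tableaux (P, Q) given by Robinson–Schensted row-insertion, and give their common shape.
P = [1, 3, 4, 5] / [2, 6, 7] / [8];  Q = [1, 3, 4, 8] / [2, 5, 6] / [7];  common shape = (4, 3, 1)

Row-insert the values π_1, π_2, … into P one at a time, bumping the leftmost entry strictly greater than the inserted value down to the next row. The recording tableau Q records, in position (i, j), the step at which that cell was added to P.
  Insert 2 (step 1): P = [2];  Q = [1]
  Insert 1 (step 2): P = [1] / [2];  Q = [1] / [2]
  Insert 6 (step 3): P = [1, 6] / [2];  Q = [1, 3] / [2]
  Insert 8 (step 4): P = [1, 6, 8] / [2];  Q = [1, 3, 4] / [2]
  Insert 3 (step 5): P = [1, 3, 8] / [2, 6];  Q = [1, 3, 4] / [2, 5]
  Insert 7 (step 6): P = [1, 3, 7] / [2, 6, 8];  Q = [1, 3, 4] / [2, 5, 6]
  Insert 4 (step 7): P = [1, 3, 4] / [2, 6, 7] / [8];  Q = [1, 3, 4] / [2, 5, 6] / [7]
  Insert 5 (step 8): P = [1, 3, 4, 5] / [2, 6, 7] / [8];  Q = [1, 3, 4, 8] / [2, 5, 6] / [7]
Final shape: (4, 3, 1).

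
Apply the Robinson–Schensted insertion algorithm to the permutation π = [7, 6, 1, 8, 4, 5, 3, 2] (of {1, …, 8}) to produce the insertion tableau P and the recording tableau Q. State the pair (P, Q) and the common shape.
P = [1, 2, 5] / [3, 8] / [4] / [6] / [7];  Q = [1, 4, 6] / [2, 5] / [3] / [7] / [8];  common shape = (3, 2, 1, 1, 1)

Row-insert the values π_1, π_2, … into P one at a time, bumping the leftmost entry strictly greater than the inserted value down to the next row. The recording tableau Q records, in position (i, j), the step at which that cell was added to P.
  Insert 7 (step 1): P = [7];  Q = [1]
  Insert 6 (step 2): P = [6] / [7];  Q = [1] / [2]
  Insert 1 (step 3): P = [1] / [6] / [7];  Q = [1] / [2] / [3]
  Insert 8 (step 4): P = [1, 8] / [6] / [7];  Q = [1, 4] / [2] / [3]
  Insert 4 (step 5): P = [1, 4] / [6, 8] / [7];  Q = [1, 4] / [2, 5] / [3]
  Insert 5 (step 6): P = [1, 4, 5] / [6, 8] / [7];  Q = [1, 4, 6] / [2, 5] / [3]
  Insert 3 (step 7): P = [1, 3, 5] / [4, 8] / [6] / [7];  Q = [1, 4, 6] / [2, 5] / [3] / [7]
  Insert 2 (step 8): P = [1, 2, 5] / [3, 8] / [4] / [6] / [7];  Q = [1, 4, 6] / [2, 5] / [3] / [7] / [8]
Final shape: (3, 2, 1, 1, 1).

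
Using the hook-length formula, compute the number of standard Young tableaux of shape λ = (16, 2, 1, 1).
# SYT of shape (16, 2, 1, 1) = 11475

Hook-length formula: f^λ = n! / Π hook(c), product over all cells c of the Young diagram. For λ = (16, 2, 1, 1), n = 20 boxes. Hook lengths by row (left-to-right, top-to-bottom): [19, 16, 14, 13, 12, 11, 10, 9, 8, 7, 6, 5, 4, 3, 2, 1]; [4, 1]; [2]; [1]. Product of hooks = 212017604198400. So f^λ = 20! / 212017604198400 = 2432902008176640000 / 212017604198400 = 11475.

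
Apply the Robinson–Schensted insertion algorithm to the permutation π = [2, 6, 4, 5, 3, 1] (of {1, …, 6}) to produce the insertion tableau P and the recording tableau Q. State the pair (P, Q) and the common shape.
P = [1, 3, 5] / [2] / [4] / [6];  Q = [1, 2, 4] / [3] / [5] / [6];  common shape = (3, 1, 1, 1)

Row-insert the values π_1, π_2, … into P one at a time, bumping the leftmost entry strictly greater than the inserted value down to the next row. The recording tableau Q records, in position (i, j), the step at which that cell was added to P.
  Insert 2 (step 1): P = [2];  Q = [1]
  Insert 6 (step 2): P = [2, 6];  Q = [1, 2]
  Insert 4 (step 3): P = [2, 4] / [6];  Q = [1, 2] / [3]
  Insert 5 (step 4): P = [2, 4, 5] / [6];  Q = [1, 2, 4] / [3]
  Insert 3 (step 5): P = [2, 3, 5] / [4] / [6];  Q = [1, 2, 4] / [3] / [5]
  Insert 1 (step 6): P = [1, 3, 5] / [2] / [4] / [6];  Q = [1, 2, 4] / [3] / [5] / [6]
Final shape: (3, 1, 1, 1).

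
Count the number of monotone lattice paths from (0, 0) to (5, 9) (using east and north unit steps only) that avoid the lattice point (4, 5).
Number of paths = 1372

Total paths from (0, 0) to (5, 9): C(14, 5) = 2002. Paths through (4, 5): (paths (0, 0) → (4, 5)) × (paths (4, 5) → (5, 9)) = C(9, 4) · C(5, 1) = 126 · 5 = 630. Avoidance count = 2002 − 630 = 1372.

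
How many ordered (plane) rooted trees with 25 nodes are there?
C_24 = 1289904147324

These ordered rooted trees are counted by the Catalan number C_n = (1/(n + 1)) · C(2n, n). For n = 24: C_24 = (1/25) · C(48, 24) = 32247603683100/25 = 1289904147324.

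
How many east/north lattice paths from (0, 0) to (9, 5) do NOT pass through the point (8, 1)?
Number of paths = 1957

Total paths from (0, 0) to (9, 5): C(14, 9) = 2002. Paths through (8, 1): (paths (0, 0) → (8, 1)) × (paths (8, 1) → (9, 5)) = C(9, 8) · C(5, 1) = 9 · 5 = 45. Avoidance count = 2002 − 45 = 1957.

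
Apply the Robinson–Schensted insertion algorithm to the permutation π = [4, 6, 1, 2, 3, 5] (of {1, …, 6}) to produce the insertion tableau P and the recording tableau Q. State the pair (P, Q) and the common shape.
P = [1, 2, 3, 5] / [4, 6];  Q = [1, 2, 5, 6] / [3, 4];  common shape = (4, 2)

Row-insert the values π_1, π_2, … into P one at a time, bumping the leftmost entry strictly greater than the inserted value down to the next row. The recording tableau Q records, in position (i, j), the step at which that cell was added to P.
  Insert 4 (step 1): P = [4];  Q = [1]
  Insert 6 (step 2): P = [4, 6];  Q = [1, 2]
  Insert 1 (step 3): P = [1, 6] / [4];  Q = [1, 2] / [3]
  Insert 2 (step 4): P = [1, 2] / [4, 6];  Q = [1, 2] / [3, 4]
  Insert 3 (step 5): P = [1, 2, 3] / [4, 6];  Q = [1, 2, 5] / [3, 4]
  Insert 5 (step 6): P = [1, 2, 3, 5] / [4, 6];  Q = [1, 2, 5, 6] / [3, 4]
Final shape: (4, 2).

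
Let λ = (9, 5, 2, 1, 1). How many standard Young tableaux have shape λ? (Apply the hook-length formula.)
# SYT of shape (9, 5, 2, 1, 1) = 3180870

Hook-length formula: f^λ = n! / Π hook(c), product over all cells c of the Young diagram. For λ = (9, 5, 2, 1, 1), n = 18 boxes. Hook lengths by row (left-to-right, top-to-bottom): [13, 10, 8, 7, 6, 4, 3, 2, 1]; [8, 5, 3, 2, 1]; [4, 1]; [2]; [1]. Product of hooks = 2012774400. So f^λ = 18! / 2012774400 = 6402373705728000 / 2012774400 = 3180870.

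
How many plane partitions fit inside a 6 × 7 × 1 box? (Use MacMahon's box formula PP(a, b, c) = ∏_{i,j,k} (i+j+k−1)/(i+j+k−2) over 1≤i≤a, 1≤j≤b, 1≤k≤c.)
PP(6, 7, 1) = 1716

Evaluate the triple product over i = 1..6, j = 1..7, k = 1..1. The factors are (2/1) · (3/2) · (4/3) · (5/4) · (6/5) · (7/6) · (8/7) · (3/2) · … (42 factors total). The numerators and denominators telescope so the product is an integer; carrying out the multiplication exactly gives PP(6, 7, 1) = 1716.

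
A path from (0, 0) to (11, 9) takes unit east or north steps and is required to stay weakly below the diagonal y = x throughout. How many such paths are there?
Number of paths = 41990

By the reflection principle (André's argument), the number of monotone paths to (11, 9) with n ≤ m that never go above y = x is C(20, 11) − C(20, 12) = 167960 − 125970 = 41990.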